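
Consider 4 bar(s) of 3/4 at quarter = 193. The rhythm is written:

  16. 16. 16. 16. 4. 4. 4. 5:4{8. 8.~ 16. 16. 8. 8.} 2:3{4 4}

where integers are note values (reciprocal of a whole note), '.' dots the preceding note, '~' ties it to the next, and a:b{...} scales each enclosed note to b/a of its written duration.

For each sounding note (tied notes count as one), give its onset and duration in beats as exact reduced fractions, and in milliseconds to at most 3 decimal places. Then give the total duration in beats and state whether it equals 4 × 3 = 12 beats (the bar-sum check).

1) 0.0ms=0b +116.58ms=3/8b
2) 116.58ms=3/8b +116.58ms=3/8b
3) 233.161ms=3/4b +116.58ms=3/8b
4) 349.741ms=9/8b +116.58ms=3/8b
5) 466.321ms=3/2b +466.321ms=3/2b
6) 932.642ms=3b +466.321ms=3/2b
7) 1398.964ms=9/2b +466.321ms=3/2b
8) 1865.285ms=6b +186.528ms=3/5b
9) 2051.813ms=33/5b +279.793ms=9/10b
10) 2331.606ms=15/2b +93.264ms=3/10b
11) 2424.87ms=39/5b +186.528ms=3/5b
12) 2611.399ms=42/5b +186.528ms=3/5b
13) 2797.927ms=9b +466.321ms=3/2b
14) 3264.249ms=21/2b +466.321ms=3/2b
Σ=12b of 12 (193bpm 3/4) — PASS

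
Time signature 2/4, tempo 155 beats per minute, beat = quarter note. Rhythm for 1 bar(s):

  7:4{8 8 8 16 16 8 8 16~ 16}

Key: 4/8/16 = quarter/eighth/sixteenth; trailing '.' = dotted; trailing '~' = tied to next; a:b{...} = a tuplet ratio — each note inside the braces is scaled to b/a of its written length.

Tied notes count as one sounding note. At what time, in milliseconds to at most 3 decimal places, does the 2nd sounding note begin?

note 2 onset = 2/7b = 110.599ms

1. 0.0ms @ 0 + 110.599ms (2/7)
2. 110.599ms @ 2/7 + 110.599ms (2/7)
3. 221.198ms @ 4/7 + 110.599ms (2/7)
4. 331.797ms @ 6/7 + 55.3ms (1/7)
5. 387.097ms @ 1 + 55.3ms (1/7)
6. 442.396ms @ 8/7 + 110.599ms (2/7)
7. 552.995ms @ 10/7 + 110.599ms (2/7)
8. 663.594ms @ 12/7 + 110.599ms (2/7)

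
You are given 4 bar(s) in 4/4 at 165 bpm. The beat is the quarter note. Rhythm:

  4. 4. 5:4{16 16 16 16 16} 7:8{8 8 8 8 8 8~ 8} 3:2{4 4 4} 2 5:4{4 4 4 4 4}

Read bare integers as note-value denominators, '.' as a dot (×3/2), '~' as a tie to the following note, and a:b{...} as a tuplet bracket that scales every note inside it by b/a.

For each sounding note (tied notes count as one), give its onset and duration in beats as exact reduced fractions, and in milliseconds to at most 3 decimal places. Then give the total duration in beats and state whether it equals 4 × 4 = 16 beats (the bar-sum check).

1) 0.0ms=0b +545.455ms=3/2b
2) 545.455ms=3/2b +545.455ms=3/2b
3) 1090.909ms=3b +72.727ms=1/5b
4) 1163.636ms=16/5b +72.727ms=1/5b
5) 1236.364ms=17/5b +72.727ms=1/5b
6) 1309.091ms=18/5b +72.727ms=1/5b
7) 1381.818ms=19/5b +72.727ms=1/5b
8) 1454.545ms=4b +207.792ms=4/7b
9) 1662.338ms=32/7b +207.792ms=4/7b
10) 1870.13ms=36/7b +207.792ms=4/7b
11) 2077.922ms=40/7b +207.792ms=4/7b
12) 2285.714ms=44/7b +207.792ms=4/7b
13) 2493.506ms=48/7b +415.584ms=8/7b
14) 2909.091ms=8b +242.424ms=2/3b
15) 3151.515ms=26/3b +242.424ms=2/3b
16) 3393.939ms=28/3b +242.424ms=2/3b
17) 3636.364ms=10b +727.273ms=2b
18) 4363.636ms=12b +290.909ms=4/5b
19) 4654.545ms=64/5b +290.909ms=4/5b
20) 4945.455ms=68/5b +290.909ms=4/5b
21) 5236.364ms=72/5b +290.909ms=4/5b
22) 5527.273ms=76/5b +290.909ms=4/5b
Σ=16b of 16 (165bpm 4/4) — PASS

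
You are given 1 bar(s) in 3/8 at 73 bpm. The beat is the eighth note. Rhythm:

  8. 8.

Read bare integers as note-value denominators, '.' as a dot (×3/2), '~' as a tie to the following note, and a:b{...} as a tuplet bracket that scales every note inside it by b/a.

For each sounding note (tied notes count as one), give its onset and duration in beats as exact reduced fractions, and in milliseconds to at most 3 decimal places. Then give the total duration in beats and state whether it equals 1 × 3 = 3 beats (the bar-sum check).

1) 0.0ms=0b +1232.877ms=3/2b
2) 1232.877ms=3/2b +1232.877ms=3/2b
Σ=3b of 3 (73bpm 3/8) — PASS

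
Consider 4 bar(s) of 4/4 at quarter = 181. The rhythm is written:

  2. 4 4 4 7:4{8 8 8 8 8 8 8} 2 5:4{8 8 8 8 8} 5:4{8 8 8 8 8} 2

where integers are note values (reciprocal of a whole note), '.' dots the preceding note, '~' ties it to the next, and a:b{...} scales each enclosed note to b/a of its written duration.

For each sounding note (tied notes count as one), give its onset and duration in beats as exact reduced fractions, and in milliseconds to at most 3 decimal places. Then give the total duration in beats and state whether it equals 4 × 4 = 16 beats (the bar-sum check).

1) 0.0ms=0b +994.475ms=3b
2) 994.475ms=3b +331.492ms=1b
3) 1325.967ms=4b +331.492ms=1b
4) 1657.459ms=5b +331.492ms=1b
5) 1988.95ms=6b +94.712ms=2/7b
6) 2083.662ms=44/7b +94.712ms=2/7b
7) 2178.374ms=46/7b +94.712ms=2/7b
8) 2273.086ms=48/7b +94.712ms=2/7b
9) 2367.798ms=50/7b +94.712ms=2/7b
10) 2462.51ms=52/7b +94.712ms=2/7b
11) 2557.222ms=54/7b +94.712ms=2/7b
12) 2651.934ms=8b +662.983ms=2b
13) 3314.917ms=10b +132.597ms=2/5b
14) 3447.514ms=52/5b +132.597ms=2/5b
15) 3580.11ms=54/5b +132.597ms=2/5b
16) 3712.707ms=56/5b +132.597ms=2/5b
17) 3845.304ms=58/5b +132.597ms=2/5b
18) 3977.901ms=12b +132.597ms=2/5b
19) 4110.497ms=62/5b +132.597ms=2/5b
20) 4243.094ms=64/5b +132.597ms=2/5b
21) 4375.691ms=66/5b +132.597ms=2/5b
22) 4508.287ms=68/5b +132.597ms=2/5b
23) 4640.884ms=14b +662.983ms=2b
Σ=16b of 16 (181bpm 4/4) — PASS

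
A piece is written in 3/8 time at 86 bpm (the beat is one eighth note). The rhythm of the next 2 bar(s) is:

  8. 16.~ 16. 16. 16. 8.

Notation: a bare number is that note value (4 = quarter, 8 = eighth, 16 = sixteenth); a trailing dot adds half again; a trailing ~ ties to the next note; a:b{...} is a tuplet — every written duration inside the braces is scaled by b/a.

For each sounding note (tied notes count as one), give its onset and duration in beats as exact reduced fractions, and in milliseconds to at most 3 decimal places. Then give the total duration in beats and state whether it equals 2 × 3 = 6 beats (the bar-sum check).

1) 0.0ms=0b +1046.512ms=3/2b
2) 1046.512ms=3/2b +1046.512ms=3/2b
3) 2093.023ms=3b +523.256ms=3/4b
4) 2616.279ms=15/4b +523.256ms=3/4b
5) 3139.535ms=9/2b +1046.512ms=3/2b
Σ=6b of 6 (86bpm 3/8) — PASS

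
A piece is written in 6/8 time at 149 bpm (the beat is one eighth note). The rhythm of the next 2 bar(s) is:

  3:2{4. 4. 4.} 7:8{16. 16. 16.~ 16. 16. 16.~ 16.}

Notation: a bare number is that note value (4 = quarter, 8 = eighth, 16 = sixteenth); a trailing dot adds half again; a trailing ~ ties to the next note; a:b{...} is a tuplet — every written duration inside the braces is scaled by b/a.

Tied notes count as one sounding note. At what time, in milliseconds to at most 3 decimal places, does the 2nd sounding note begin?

note 2 onset = 2b = 805.369ms

1. 0.0ms @ 0 + 805.369ms (2)
2. 805.369ms @ 2 + 805.369ms (2)
3. 1610.738ms @ 4 + 805.369ms (2)
4. 2416.107ms @ 6 + 345.158ms (6/7)
5. 2761.266ms @ 48/7 + 345.158ms (6/7)
6. 3106.424ms @ 54/7 + 690.316ms (12/7)
7. 3796.74ms @ 66/7 + 345.158ms (6/7)
8. 4141.898ms @ 72/7 + 690.316ms (12/7)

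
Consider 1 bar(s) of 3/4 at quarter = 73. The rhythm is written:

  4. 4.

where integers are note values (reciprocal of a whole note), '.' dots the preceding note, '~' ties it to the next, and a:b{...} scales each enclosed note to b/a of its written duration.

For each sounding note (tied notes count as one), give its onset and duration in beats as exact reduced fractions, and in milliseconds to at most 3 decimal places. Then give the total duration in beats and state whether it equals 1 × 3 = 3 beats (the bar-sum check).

1) 0.0ms=0b +1232.877ms=3/2b
2) 1232.877ms=3/2b +1232.877ms=3/2b
Σ=3b of 3 (73bpm 3/4) — PASS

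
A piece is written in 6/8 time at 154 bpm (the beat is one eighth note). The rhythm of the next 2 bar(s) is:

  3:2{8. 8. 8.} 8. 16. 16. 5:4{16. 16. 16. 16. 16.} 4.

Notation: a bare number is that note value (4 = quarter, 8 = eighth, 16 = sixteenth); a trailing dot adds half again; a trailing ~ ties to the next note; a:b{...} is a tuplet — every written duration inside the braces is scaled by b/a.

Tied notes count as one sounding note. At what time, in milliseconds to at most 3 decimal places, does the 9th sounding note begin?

note 9 onset = 36/5b = 2805.195ms

1. 0.0ms @ 0 + 389.61ms (1)
2. 389.61ms @ 1 + 389.61ms (1)
3. 779.221ms @ 2 + 389.61ms (1)
4. 1168.831ms @ 3 + 584.416ms (3/2)
5. 1753.247ms @ 9/2 + 292.208ms (3/4)
6. 2045.455ms @ 21/4 + 292.208ms (3/4)
7. 2337.662ms @ 6 + 233.766ms (3/5)
8. 2571.429ms @ 33/5 + 233.766ms (3/5)
9. 2805.195ms @ 36/5 + 233.766ms (3/5)
10. 3038.961ms @ 39/5 + 233.766ms (3/5)
11. 3272.727ms @ 42/5 + 233.766ms (3/5)
12. 3506.494ms @ 9 + 1168.831ms (3)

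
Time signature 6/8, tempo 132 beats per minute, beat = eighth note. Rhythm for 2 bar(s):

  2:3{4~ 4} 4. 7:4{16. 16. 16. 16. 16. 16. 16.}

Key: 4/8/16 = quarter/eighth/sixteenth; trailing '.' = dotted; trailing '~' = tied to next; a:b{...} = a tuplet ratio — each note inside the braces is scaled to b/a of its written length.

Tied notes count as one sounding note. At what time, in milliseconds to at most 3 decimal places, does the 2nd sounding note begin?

note 2 onset = 6b = 2727.273ms

1. 0.0ms @ 0 + 2727.273ms (6)
2. 2727.273ms @ 6 + 1363.636ms (3)
3. 4090.909ms @ 9 + 194.805ms (3/7)
4. 4285.714ms @ 66/7 + 194.805ms (3/7)
5. 4480.519ms @ 69/7 + 194.805ms (3/7)
6. 4675.325ms @ 72/7 + 194.805ms (3/7)
7. 4870.13ms @ 75/7 + 194.805ms (3/7)
8. 5064.935ms @ 78/7 + 194.805ms (3/7)
9. 5259.74ms @ 81/7 + 194.805ms (3/7)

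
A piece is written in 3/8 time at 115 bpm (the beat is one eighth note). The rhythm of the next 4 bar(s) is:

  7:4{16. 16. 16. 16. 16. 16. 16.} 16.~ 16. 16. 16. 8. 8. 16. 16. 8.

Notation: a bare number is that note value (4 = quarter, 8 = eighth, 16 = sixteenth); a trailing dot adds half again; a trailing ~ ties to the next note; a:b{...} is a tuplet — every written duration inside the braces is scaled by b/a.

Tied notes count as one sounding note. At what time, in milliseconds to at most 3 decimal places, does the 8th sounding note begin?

1. 0.0ms @ 0 + 223.602ms (3/7)
2. 223.602ms @ 3/7 + 223.602ms (3/7)
3. 447.205ms @ 6/7 + 223.602ms (3/7)
4. 670.807ms @ 9/7 + 223.602ms (3/7)
5. 894.41ms @ 12/7 + 223.602ms (3/7)
6. 1118.012ms @ 15/7 + 223.602ms (3/7)
7. 1341.615ms @ 18/7 + 223.602ms (3/7)
8. 1565.217ms @ 3 + 782.609ms (3/2)
9. 2347.826ms @ 9/2 + 391.304ms (3/4)
10. 2739.13ms @ 21/4 + 391.304ms (3/4)
11. 3130.435ms @ 6 + 782.609ms (3/2)
12. 3913.043ms @ 15/2 + 782.609ms (3/2)
13. 4695.652ms @ 9 + 391.304ms (3/4)
14. 5086.957ms @ 39/4 + 391.304ms (3/4)
15. 5478.261ms @ 21/2 + 782.609ms (3/2)

note 8 onset = 3b = 1565.217ms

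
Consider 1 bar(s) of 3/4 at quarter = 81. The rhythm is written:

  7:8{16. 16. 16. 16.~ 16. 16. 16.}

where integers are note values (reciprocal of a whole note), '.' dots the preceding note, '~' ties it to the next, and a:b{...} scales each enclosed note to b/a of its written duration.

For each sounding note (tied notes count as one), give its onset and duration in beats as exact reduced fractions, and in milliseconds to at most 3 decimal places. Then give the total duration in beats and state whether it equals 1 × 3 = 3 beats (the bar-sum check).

1) 0.0ms=0b +317.46ms=3/7b
2) 317.46ms=3/7b +317.46ms=3/7b
3) 634.921ms=6/7b +317.46ms=3/7b
4) 952.381ms=9/7b +634.921ms=6/7b
5) 1587.302ms=15/7b +317.46ms=3/7b
6) 1904.762ms=18/7b +317.46ms=3/7b
Σ=3b of 3 (81bpm 3/4) — PASS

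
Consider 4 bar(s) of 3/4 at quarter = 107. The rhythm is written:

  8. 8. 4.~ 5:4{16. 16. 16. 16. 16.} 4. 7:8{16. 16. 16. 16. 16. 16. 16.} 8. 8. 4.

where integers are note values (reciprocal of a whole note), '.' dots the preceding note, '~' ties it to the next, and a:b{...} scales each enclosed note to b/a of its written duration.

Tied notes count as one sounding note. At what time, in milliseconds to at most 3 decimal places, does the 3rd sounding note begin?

1. 0.0ms @ 0 + 420.561ms (3/4)
2. 420.561ms @ 3/4 + 420.561ms (3/4)
3. 841.121ms @ 3/2 + 1009.346ms (9/5)
4. 1850.467ms @ 33/10 + 168.224ms (3/10)
5. 2018.692ms @ 18/5 + 168.224ms (3/10)
6. 2186.916ms @ 39/10 + 168.224ms (3/10)
7. 2355.14ms @ 21/5 + 168.224ms (3/10)
8. 2523.364ms @ 9/2 + 841.121ms (3/2)
9. 3364.486ms @ 6 + 240.32ms (3/7)
10. 3604.806ms @ 45/7 + 240.32ms (3/7)
11. 3845.127ms @ 48/7 + 240.32ms (3/7)
12. 4085.447ms @ 51/7 + 240.32ms (3/7)
13. 4325.768ms @ 54/7 + 240.32ms (3/7)
14. 4566.088ms @ 57/7 + 240.32ms (3/7)
15. 4806.409ms @ 60/7 + 240.32ms (3/7)
16. 5046.729ms @ 9 + 420.561ms (3/4)
17. 5467.29ms @ 39/4 + 420.561ms (3/4)
18. 5887.85ms @ 21/2 + 841.121ms (3/2)

note 3 onset = 3/2b = 841.121ms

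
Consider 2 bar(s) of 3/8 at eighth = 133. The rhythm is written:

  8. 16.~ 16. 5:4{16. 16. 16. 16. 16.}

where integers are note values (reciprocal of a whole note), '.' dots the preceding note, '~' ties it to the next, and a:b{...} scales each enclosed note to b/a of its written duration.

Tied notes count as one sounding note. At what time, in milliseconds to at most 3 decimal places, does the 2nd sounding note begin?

note 2 onset = 3/2b = 676.692ms

1. 0.0ms @ 0 + 676.692ms (3/2)
2. 676.692ms @ 3/2 + 676.692ms (3/2)
3. 1353.383ms @ 3 + 270.677ms (3/5)
4. 1624.06ms @ 18/5 + 270.677ms (3/5)
5. 1894.737ms @ 21/5 + 270.677ms (3/5)
6. 2165.414ms @ 24/5 + 270.677ms (3/5)
7. 2436.09ms @ 27/5 + 270.677ms (3/5)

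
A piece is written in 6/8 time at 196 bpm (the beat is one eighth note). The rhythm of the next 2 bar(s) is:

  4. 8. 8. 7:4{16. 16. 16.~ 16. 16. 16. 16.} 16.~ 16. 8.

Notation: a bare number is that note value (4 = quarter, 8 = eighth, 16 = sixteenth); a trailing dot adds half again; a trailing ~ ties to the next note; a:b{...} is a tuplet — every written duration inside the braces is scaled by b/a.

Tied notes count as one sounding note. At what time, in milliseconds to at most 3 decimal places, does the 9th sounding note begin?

note 9 onset = 60/7b = 2623.907ms

1. 0.0ms @ 0 + 918.367ms (3)
2. 918.367ms @ 3 + 459.184ms (3/2)
3. 1377.551ms @ 9/2 + 459.184ms (3/2)
4. 1836.735ms @ 6 + 131.195ms (3/7)
5. 1967.93ms @ 45/7 + 131.195ms (3/7)
6. 2099.125ms @ 48/7 + 262.391ms (6/7)
7. 2361.516ms @ 54/7 + 131.195ms (3/7)
8. 2492.711ms @ 57/7 + 131.195ms (3/7)
9. 2623.907ms @ 60/7 + 131.195ms (3/7)
10. 2755.102ms @ 9 + 459.184ms (3/2)
11. 3214.286ms @ 21/2 + 459.184ms (3/2)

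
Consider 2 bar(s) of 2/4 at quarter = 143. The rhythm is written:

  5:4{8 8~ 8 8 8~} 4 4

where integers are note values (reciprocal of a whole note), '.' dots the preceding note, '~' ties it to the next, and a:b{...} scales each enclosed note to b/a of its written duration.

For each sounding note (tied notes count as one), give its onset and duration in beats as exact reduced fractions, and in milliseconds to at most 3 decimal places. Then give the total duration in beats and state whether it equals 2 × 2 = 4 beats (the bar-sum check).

1) 0.0ms=0b +167.832ms=2/5b
2) 167.832ms=2/5b +335.664ms=4/5b
3) 503.497ms=6/5b +167.832ms=2/5b
4) 671.329ms=8/5b +587.413ms=7/5b
5) 1258.741ms=3b +419.58ms=1b
Σ=4b of 4 (143bpm 2/4) — PASS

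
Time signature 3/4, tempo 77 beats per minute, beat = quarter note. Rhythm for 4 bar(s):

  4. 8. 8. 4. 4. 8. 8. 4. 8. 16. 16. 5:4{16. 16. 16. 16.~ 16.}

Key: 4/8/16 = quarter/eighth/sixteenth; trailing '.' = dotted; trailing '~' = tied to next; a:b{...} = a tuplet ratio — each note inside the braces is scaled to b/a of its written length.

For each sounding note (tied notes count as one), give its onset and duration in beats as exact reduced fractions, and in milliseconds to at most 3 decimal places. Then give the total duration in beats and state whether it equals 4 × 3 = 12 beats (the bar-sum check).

1) 0.0ms=0b +1168.831ms=3/2b
2) 1168.831ms=3/2b +584.416ms=3/4b
3) 1753.247ms=9/4b +584.416ms=3/4b
4) 2337.662ms=3b +1168.831ms=3/2b
5) 3506.494ms=9/2b +1168.831ms=3/2b
6) 4675.325ms=6b +584.416ms=3/4b
7) 5259.74ms=27/4b +584.416ms=3/4b
8) 5844.156ms=15/2b +1168.831ms=3/2b
9) 7012.987ms=9b +584.416ms=3/4b
10) 7597.403ms=39/4b +292.208ms=3/8b
11) 7889.61ms=81/8b +292.208ms=3/8b
12) 8181.818ms=21/2b +233.766ms=3/10b
13) 8415.584ms=54/5b +233.766ms=3/10b
14) 8649.351ms=111/10b +233.766ms=3/10b
15) 8883.117ms=57/5b +467.532ms=3/5b
Σ=12b of 12 (77bpm 3/4) — PASS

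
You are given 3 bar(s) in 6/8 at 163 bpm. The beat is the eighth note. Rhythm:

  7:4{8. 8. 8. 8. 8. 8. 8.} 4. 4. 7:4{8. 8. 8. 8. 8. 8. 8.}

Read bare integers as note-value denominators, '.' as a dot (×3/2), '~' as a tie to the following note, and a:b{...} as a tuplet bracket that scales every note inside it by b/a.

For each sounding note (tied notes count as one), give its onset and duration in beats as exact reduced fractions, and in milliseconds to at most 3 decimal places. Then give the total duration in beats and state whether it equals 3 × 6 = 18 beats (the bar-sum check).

1) 0.0ms=0b +315.513ms=6/7b
2) 315.513ms=6/7b +315.513ms=6/7b
3) 631.025ms=12/7b +315.513ms=6/7b
4) 946.538ms=18/7b +315.513ms=6/7b
5) 1262.051ms=24/7b +315.513ms=6/7b
6) 1577.564ms=30/7b +315.513ms=6/7b
7) 1893.076ms=36/7b +315.513ms=6/7b
8) 2208.589ms=6b +1104.294ms=3b
9) 3312.883ms=9b +1104.294ms=3b
10) 4417.178ms=12b +315.513ms=6/7b
11) 4732.691ms=90/7b +315.513ms=6/7b
12) 5048.203ms=96/7b +315.513ms=6/7b
13) 5363.716ms=102/7b +315.513ms=6/7b
14) 5679.229ms=108/7b +315.513ms=6/7b
15) 5994.741ms=114/7b +315.513ms=6/7b
16) 6310.254ms=120/7b +315.513ms=6/7b
Σ=18b of 18 (163bpm 6/8) — PASS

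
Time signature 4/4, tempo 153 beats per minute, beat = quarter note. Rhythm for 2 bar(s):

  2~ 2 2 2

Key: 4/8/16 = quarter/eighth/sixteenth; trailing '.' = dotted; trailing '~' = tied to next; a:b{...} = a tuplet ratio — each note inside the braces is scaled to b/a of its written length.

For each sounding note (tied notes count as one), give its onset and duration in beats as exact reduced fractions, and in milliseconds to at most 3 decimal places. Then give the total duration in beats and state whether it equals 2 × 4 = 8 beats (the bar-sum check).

1) 0.0ms=0b +1568.627ms=4b
2) 1568.627ms=4b +784.314ms=2b
3) 2352.941ms=6b +784.314ms=2b
Σ=8b of 8 (153bpm 4/4) — PASS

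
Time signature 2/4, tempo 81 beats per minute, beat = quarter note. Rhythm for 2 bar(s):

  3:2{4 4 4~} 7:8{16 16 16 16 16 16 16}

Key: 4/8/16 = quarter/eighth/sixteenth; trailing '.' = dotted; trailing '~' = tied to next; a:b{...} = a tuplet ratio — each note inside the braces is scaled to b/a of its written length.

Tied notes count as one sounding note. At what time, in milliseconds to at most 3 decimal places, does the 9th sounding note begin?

note 9 onset = 26/7b = 2751.323ms

1. 0.0ms @ 0 + 493.827ms (2/3)
2. 493.827ms @ 2/3 + 493.827ms (2/3)
3. 987.654ms @ 4/3 + 705.467ms (20/21)
4. 1693.122ms @ 16/7 + 211.64ms (2/7)
5. 1904.762ms @ 18/7 + 211.64ms (2/7)
6. 2116.402ms @ 20/7 + 211.64ms (2/7)
7. 2328.042ms @ 22/7 + 211.64ms (2/7)
8. 2539.683ms @ 24/7 + 211.64ms (2/7)
9. 2751.323ms @ 26/7 + 211.64ms (2/7)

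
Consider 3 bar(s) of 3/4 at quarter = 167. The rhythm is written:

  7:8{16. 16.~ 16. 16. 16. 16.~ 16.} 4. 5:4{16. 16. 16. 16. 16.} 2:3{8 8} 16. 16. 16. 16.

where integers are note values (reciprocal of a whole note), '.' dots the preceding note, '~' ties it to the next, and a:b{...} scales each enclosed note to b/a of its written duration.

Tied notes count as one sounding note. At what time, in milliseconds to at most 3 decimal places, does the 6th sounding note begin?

note 6 onset = 3b = 1077.844ms

1. 0.0ms @ 0 + 153.978ms (3/7)
2. 153.978ms @ 3/7 + 307.956ms (6/7)
3. 461.933ms @ 9/7 + 153.978ms (3/7)
4. 615.911ms @ 12/7 + 153.978ms (3/7)
5. 769.889ms @ 15/7 + 307.956ms (6/7)
6. 1077.844ms @ 3 + 538.922ms (3/2)
7. 1616.766ms @ 9/2 + 107.784ms (3/10)
8. 1724.551ms @ 24/5 + 107.784ms (3/10)
9. 1832.335ms @ 51/10 + 107.784ms (3/10)
10. 1940.12ms @ 27/5 + 107.784ms (3/10)
11. 2047.904ms @ 57/10 + 107.784ms (3/10)
12. 2155.689ms @ 6 + 269.461ms (3/4)
13. 2425.15ms @ 27/4 + 269.461ms (3/4)
14. 2694.611ms @ 15/2 + 134.731ms (3/8)
15. 2829.341ms @ 63/8 + 134.731ms (3/8)
16. 2964.072ms @ 33/4 + 134.731ms (3/8)
17. 3098.802ms @ 69/8 + 134.731ms (3/8)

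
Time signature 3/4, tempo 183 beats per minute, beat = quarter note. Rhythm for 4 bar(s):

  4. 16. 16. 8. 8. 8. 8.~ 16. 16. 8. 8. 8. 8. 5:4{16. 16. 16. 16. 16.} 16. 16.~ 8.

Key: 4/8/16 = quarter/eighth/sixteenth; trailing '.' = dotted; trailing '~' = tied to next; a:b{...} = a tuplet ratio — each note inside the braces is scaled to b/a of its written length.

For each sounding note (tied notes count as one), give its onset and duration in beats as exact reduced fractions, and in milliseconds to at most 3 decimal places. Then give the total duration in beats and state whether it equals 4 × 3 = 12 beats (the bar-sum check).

1) 0.0ms=0b +491.803ms=3/2b
2) 491.803ms=3/2b +122.951ms=3/8b
3) 614.754ms=15/8b +122.951ms=3/8b
4) 737.705ms=9/4b +245.902ms=3/4b
5) 983.607ms=3b +245.902ms=3/4b
6) 1229.508ms=15/4b +245.902ms=3/4b
7) 1475.41ms=9/2b +368.852ms=9/8b
8) 1844.262ms=45/8b +122.951ms=3/8b
9) 1967.213ms=6b +245.902ms=3/4b
10) 2213.115ms=27/4b +245.902ms=3/4b
11) 2459.016ms=15/2b +245.902ms=3/4b
12) 2704.918ms=33/4b +245.902ms=3/4b
13) 2950.82ms=9b +98.361ms=3/10b
14) 3049.18ms=93/10b +98.361ms=3/10b
15) 3147.541ms=48/5b +98.361ms=3/10b
16) 3245.902ms=99/10b +98.361ms=3/10b
17) 3344.262ms=51/5b +98.361ms=3/10b
18) 3442.623ms=21/2b +122.951ms=3/8b
19) 3565.574ms=87/8b +368.852ms=9/8b
Σ=12b of 12 (183bpm 3/4) — PASS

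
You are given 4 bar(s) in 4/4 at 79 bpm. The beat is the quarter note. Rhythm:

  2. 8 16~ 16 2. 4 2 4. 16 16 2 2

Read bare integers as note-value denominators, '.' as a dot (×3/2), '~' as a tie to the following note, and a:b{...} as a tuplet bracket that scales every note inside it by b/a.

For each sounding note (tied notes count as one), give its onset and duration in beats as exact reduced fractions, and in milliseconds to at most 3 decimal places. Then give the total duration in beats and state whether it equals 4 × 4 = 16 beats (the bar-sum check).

1) 0.0ms=0b +2278.481ms=3b
2) 2278.481ms=3b +379.747ms=1/2b
3) 2658.228ms=7/2b +379.747ms=1/2b
4) 3037.975ms=4b +2278.481ms=3b
5) 5316.456ms=7b +759.494ms=1b
6) 6075.949ms=8b +1518.987ms=2b
7) 7594.937ms=10b +1139.241ms=3/2b
8) 8734.177ms=23/2b +189.873ms=1/4b
9) 8924.051ms=47/4b +189.873ms=1/4b
10) 9113.924ms=12b +1518.987ms=2b
11) 10632.911ms=14b +1518.987ms=2b
Σ=16b of 16 (79bpm 4/4) — PASS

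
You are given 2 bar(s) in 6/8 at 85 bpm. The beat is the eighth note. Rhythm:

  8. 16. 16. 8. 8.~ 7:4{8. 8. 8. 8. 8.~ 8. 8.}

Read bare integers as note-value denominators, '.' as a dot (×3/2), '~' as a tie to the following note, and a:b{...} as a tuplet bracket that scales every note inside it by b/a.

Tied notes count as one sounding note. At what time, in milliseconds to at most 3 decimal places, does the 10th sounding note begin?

note 10 onset = 78/7b = 7865.546ms

1. 0.0ms @ 0 + 1058.824ms (3/2)
2. 1058.824ms @ 3/2 + 529.412ms (3/4)
3. 1588.235ms @ 9/4 + 529.412ms (3/4)
4. 2117.647ms @ 3 + 1058.824ms (3/2)
5. 3176.471ms @ 9/2 + 1663.866ms (33/14)
6. 4840.336ms @ 48/7 + 605.042ms (6/7)
7. 5445.378ms @ 54/7 + 605.042ms (6/7)
8. 6050.42ms @ 60/7 + 605.042ms (6/7)
9. 6655.462ms @ 66/7 + 1210.084ms (12/7)
10. 7865.546ms @ 78/7 + 605.042ms (6/7)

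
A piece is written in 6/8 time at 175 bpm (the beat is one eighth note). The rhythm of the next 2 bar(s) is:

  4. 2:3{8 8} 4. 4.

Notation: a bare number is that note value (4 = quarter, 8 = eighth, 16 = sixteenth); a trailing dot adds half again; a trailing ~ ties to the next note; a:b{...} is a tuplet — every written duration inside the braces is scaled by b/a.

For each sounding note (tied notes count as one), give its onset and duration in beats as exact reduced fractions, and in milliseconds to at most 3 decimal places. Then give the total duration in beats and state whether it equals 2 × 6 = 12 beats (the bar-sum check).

1) 0.0ms=0b +1028.571ms=3b
2) 1028.571ms=3b +514.286ms=3/2b
3) 1542.857ms=9/2b +514.286ms=3/2b
4) 2057.143ms=6b +1028.571ms=3b
5) 3085.714ms=9b +1028.571ms=3b
Σ=12b of 12 (175bpm 6/8) — PASS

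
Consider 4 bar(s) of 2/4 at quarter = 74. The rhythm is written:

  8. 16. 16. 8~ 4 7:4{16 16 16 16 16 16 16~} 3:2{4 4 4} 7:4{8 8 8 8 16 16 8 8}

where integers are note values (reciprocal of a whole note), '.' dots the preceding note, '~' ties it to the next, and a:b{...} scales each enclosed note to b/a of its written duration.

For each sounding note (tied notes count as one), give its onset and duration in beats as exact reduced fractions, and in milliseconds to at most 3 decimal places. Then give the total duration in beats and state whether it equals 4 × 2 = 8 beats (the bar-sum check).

1) 0.0ms=0b +608.108ms=3/4b
2) 608.108ms=3/4b +304.054ms=3/8b
3) 912.162ms=9/8b +304.054ms=3/8b
4) 1216.216ms=3/2b +1216.216ms=3/2b
5) 2432.432ms=3b +115.83ms=1/7b
6) 2548.263ms=22/7b +115.83ms=1/7b
7) 2664.093ms=23/7b +115.83ms=1/7b
8) 2779.923ms=24/7b +115.83ms=1/7b
9) 2895.753ms=25/7b +115.83ms=1/7b
10) 3011.583ms=26/7b +115.83ms=1/7b
11) 3127.413ms=27/7b +656.371ms=17/21b
12) 3783.784ms=14/3b +540.541ms=2/3b
13) 4324.324ms=16/3b +540.541ms=2/3b
14) 4864.865ms=6b +231.66ms=2/7b
15) 5096.525ms=44/7b +231.66ms=2/7b
16) 5328.185ms=46/7b +231.66ms=2/7b
17) 5559.846ms=48/7b +231.66ms=2/7b
18) 5791.506ms=50/7b +115.83ms=1/7b
19) 5907.336ms=51/7b +115.83ms=1/7b
20) 6023.166ms=52/7b +231.66ms=2/7b
21) 6254.826ms=54/7b +231.66ms=2/7b
Σ=8b of 8 (74bpm 2/4) — PASS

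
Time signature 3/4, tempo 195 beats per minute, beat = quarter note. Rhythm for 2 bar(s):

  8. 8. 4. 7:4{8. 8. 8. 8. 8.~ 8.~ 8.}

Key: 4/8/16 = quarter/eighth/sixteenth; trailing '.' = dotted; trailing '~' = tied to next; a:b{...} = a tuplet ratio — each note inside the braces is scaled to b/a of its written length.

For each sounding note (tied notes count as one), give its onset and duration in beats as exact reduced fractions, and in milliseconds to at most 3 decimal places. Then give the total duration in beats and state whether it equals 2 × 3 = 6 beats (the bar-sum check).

1) 0.0ms=0b +230.769ms=3/4b
2) 230.769ms=3/4b +230.769ms=3/4b
3) 461.538ms=3/2b +461.538ms=3/2b
4) 923.077ms=3b +131.868ms=3/7b
5) 1054.945ms=24/7b +131.868ms=3/7b
6) 1186.813ms=27/7b +131.868ms=3/7b
7) 1318.681ms=30/7b +131.868ms=3/7b
8) 1450.549ms=33/7b +395.604ms=9/7b
Σ=6b of 6 (195bpm 3/4) — PASS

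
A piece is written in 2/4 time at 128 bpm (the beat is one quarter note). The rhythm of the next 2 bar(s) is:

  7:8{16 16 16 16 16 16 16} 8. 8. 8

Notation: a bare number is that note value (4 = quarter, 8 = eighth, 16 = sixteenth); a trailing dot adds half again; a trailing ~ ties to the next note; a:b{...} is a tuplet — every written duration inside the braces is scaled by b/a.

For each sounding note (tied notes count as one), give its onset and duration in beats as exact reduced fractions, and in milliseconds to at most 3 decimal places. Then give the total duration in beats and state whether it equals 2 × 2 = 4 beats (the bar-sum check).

1) 0.0ms=0b +133.929ms=2/7b
2) 133.929ms=2/7b +133.929ms=2/7b
3) 267.857ms=4/7b +133.929ms=2/7b
4) 401.786ms=6/7b +133.929ms=2/7b
5) 535.714ms=8/7b +133.929ms=2/7b
6) 669.643ms=10/7b +133.929ms=2/7b
7) 803.571ms=12/7b +133.929ms=2/7b
8) 937.5ms=2b +351.562ms=3/4b
9) 1289.062ms=11/4b +351.562ms=3/4b
10) 1640.625ms=7/2b +234.375ms=1/2b
Σ=4b of 4 (128bpm 2/4) — PASS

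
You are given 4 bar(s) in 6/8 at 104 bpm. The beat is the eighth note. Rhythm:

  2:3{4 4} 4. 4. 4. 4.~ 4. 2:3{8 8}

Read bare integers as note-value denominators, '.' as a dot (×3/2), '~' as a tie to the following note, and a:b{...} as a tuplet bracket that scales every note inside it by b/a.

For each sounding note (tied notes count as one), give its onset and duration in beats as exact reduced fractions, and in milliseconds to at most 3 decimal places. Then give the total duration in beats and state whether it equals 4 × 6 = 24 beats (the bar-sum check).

1) 0.0ms=0b +1730.769ms=3b
2) 1730.769ms=3b +1730.769ms=3b
3) 3461.538ms=6b +1730.769ms=3b
4) 5192.308ms=9b +1730.769ms=3b
5) 6923.077ms=12b +1730.769ms=3b
6) 8653.846ms=15b +3461.538ms=6b
7) 12115.385ms=21b +865.385ms=3/2b
8) 12980.769ms=45/2b +865.385ms=3/2b
Σ=24b of 24 (104bpm 6/8) — PASS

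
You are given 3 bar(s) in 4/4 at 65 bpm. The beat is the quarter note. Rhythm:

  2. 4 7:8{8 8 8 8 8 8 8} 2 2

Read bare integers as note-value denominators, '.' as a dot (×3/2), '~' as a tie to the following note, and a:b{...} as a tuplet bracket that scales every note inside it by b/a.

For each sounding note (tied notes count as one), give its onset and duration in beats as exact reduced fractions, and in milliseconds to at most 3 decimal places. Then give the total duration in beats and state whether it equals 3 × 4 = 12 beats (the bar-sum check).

1) 0.0ms=0b +2769.231ms=3b
2) 2769.231ms=3b +923.077ms=1b
3) 3692.308ms=4b +527.473ms=4/7b
4) 4219.78ms=32/7b +527.473ms=4/7b
5) 4747.253ms=36/7b +527.473ms=4/7b
6) 5274.725ms=40/7b +527.473ms=4/7b
7) 5802.198ms=44/7b +527.473ms=4/7b
8) 6329.67ms=48/7b +527.473ms=4/7b
9) 6857.143ms=52/7b +527.473ms=4/7b
10) 7384.615ms=8b +1846.154ms=2b
11) 9230.769ms=10b +1846.154ms=2b
Σ=12b of 12 (65bpm 4/4) — PASS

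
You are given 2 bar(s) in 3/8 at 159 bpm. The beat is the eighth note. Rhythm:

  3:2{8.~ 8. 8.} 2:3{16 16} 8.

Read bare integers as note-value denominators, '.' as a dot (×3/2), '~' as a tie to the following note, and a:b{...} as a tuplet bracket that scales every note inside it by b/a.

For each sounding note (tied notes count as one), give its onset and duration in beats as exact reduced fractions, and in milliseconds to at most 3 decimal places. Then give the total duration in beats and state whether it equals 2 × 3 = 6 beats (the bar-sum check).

1) 0.0ms=0b +754.717ms=2b
2) 754.717ms=2b +377.358ms=1b
3) 1132.075ms=3b +283.019ms=3/4b
4) 1415.094ms=15/4b +283.019ms=3/4b
5) 1698.113ms=9/2b +566.038ms=3/2b
Σ=6b of 6 (159bpm 3/8) — PASS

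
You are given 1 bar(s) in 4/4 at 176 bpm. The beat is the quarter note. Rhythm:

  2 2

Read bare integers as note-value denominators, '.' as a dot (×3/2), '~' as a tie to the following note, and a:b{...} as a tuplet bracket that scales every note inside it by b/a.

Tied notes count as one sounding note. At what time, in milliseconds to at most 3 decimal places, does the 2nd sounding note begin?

1. 0.0ms @ 0 + 681.818ms (2)
2. 681.818ms @ 2 + 681.818ms (2)

note 2 onset = 2b = 681.818ms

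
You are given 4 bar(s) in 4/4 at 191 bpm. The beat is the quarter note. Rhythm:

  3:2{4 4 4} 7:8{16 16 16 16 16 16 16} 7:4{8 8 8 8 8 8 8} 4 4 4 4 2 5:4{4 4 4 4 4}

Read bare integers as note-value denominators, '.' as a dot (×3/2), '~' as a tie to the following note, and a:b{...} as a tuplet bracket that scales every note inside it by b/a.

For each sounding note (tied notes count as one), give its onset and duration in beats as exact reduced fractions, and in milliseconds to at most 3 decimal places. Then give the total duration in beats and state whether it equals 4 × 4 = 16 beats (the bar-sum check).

1) 0.0ms=0b +209.424ms=2/3b
2) 209.424ms=2/3b +209.424ms=2/3b
3) 418.848ms=4/3b +209.424ms=2/3b
4) 628.272ms=2b +89.753ms=2/7b
5) 718.025ms=16/7b +89.753ms=2/7b
6) 807.779ms=18/7b +89.753ms=2/7b
7) 897.532ms=20/7b +89.753ms=2/7b
8) 987.285ms=22/7b +89.753ms=2/7b
9) 1077.038ms=24/7b +89.753ms=2/7b
10) 1166.791ms=26/7b +89.753ms=2/7b
11) 1256.545ms=4b +89.753ms=2/7b
12) 1346.298ms=30/7b +89.753ms=2/7b
13) 1436.051ms=32/7b +89.753ms=2/7b
14) 1525.804ms=34/7b +89.753ms=2/7b
15) 1615.557ms=36/7b +89.753ms=2/7b
16) 1705.31ms=38/7b +89.753ms=2/7b
17) 1795.064ms=40/7b +89.753ms=2/7b
18) 1884.817ms=6b +314.136ms=1b
19) 2198.953ms=7b +314.136ms=1b
20) 2513.089ms=8b +314.136ms=1b
21) 2827.225ms=9b +314.136ms=1b
22) 3141.361ms=10b +628.272ms=2b
23) 3769.634ms=12b +251.309ms=4/5b
24) 4020.942ms=64/5b +251.309ms=4/5b
25) 4272.251ms=68/5b +251.309ms=4/5b
26) 4523.56ms=72/5b +251.309ms=4/5b
27) 4774.869ms=76/5b +251.309ms=4/5b
Σ=16b of 16 (191bpm 4/4) — PASS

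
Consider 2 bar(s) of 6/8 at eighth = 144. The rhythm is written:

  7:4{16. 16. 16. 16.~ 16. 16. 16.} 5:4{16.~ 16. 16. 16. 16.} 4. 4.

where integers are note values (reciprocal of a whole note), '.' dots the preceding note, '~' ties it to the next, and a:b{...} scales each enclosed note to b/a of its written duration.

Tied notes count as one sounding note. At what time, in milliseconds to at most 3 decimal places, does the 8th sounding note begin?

note 8 onset = 21/5b = 1750.0ms

1. 0.0ms @ 0 + 178.571ms (3/7)
2. 178.571ms @ 3/7 + 178.571ms (3/7)
3. 357.143ms @ 6/7 + 178.571ms (3/7)
4. 535.714ms @ 9/7 + 357.143ms (6/7)
5. 892.857ms @ 15/7 + 178.571ms (3/7)
6. 1071.429ms @ 18/7 + 178.571ms (3/7)
7. 1250.0ms @ 3 + 500.0ms (6/5)
8. 1750.0ms @ 21/5 + 250.0ms (3/5)
9. 2000.0ms @ 24/5 + 250.0ms (3/5)
10. 2250.0ms @ 27/5 + 250.0ms (3/5)
11. 2500.0ms @ 6 + 1250.0ms (3)
12. 3750.0ms @ 9 + 1250.0ms (3)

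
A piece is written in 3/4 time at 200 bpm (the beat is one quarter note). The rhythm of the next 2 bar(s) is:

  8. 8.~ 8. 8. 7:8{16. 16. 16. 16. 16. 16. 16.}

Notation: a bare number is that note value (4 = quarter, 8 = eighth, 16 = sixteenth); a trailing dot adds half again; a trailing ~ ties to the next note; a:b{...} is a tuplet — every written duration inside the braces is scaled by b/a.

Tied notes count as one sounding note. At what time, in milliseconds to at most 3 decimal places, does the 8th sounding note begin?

1. 0.0ms @ 0 + 225.0ms (3/4)
2. 225.0ms @ 3/4 + 450.0ms (3/2)
3. 675.0ms @ 9/4 + 225.0ms (3/4)
4. 900.0ms @ 3 + 128.571ms (3/7)
5. 1028.571ms @ 24/7 + 128.571ms (3/7)
6. 1157.143ms @ 27/7 + 128.571ms (3/7)
7. 1285.714ms @ 30/7 + 128.571ms (3/7)
8. 1414.286ms @ 33/7 + 128.571ms (3/7)
9. 1542.857ms @ 36/7 + 128.571ms (3/7)
10. 1671.429ms @ 39/7 + 128.571ms (3/7)

note 8 onset = 33/7b = 1414.286ms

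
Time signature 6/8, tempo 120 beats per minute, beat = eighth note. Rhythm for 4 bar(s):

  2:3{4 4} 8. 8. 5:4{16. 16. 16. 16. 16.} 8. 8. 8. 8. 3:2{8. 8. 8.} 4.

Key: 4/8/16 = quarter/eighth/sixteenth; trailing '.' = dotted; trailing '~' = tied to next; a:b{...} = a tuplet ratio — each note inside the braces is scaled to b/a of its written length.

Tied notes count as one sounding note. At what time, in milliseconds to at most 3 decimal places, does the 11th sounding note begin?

note 11 onset = 27/2b = 6750.0ms

1. 0.0ms @ 0 + 1500.0ms (3)
2. 1500.0ms @ 3 + 1500.0ms (3)
3. 3000.0ms @ 6 + 750.0ms (3/2)
4. 3750.0ms @ 15/2 + 750.0ms (3/2)
5. 4500.0ms @ 9 + 300.0ms (3/5)
6. 4800.0ms @ 48/5 + 300.0ms (3/5)
7. 5100.0ms @ 51/5 + 300.0ms (3/5)
8. 5400.0ms @ 54/5 + 300.0ms (3/5)
9. 5700.0ms @ 57/5 + 300.0ms (3/5)
10. 6000.0ms @ 12 + 750.0ms (3/2)
11. 6750.0ms @ 27/2 + 750.0ms (3/2)
12. 7500.0ms @ 15 + 750.0ms (3/2)
13. 8250.0ms @ 33/2 + 750.0ms (3/2)
14. 9000.0ms @ 18 + 500.0ms (1)
15. 9500.0ms @ 19 + 500.0ms (1)
16. 10000.0ms @ 20 + 500.0ms (1)
17. 10500.0ms @ 21 + 1500.0ms (3)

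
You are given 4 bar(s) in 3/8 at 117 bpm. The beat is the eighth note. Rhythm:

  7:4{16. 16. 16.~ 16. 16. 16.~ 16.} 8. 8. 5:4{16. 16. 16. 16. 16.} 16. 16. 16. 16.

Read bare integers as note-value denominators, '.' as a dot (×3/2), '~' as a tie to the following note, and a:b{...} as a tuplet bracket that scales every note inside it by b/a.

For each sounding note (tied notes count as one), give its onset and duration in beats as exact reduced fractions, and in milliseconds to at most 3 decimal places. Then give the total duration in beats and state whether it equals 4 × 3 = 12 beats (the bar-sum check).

1) 0.0ms=0b +219.78ms=3/7b
2) 219.78ms=3/7b +219.78ms=3/7b
3) 439.56ms=6/7b +439.56ms=6/7b
4) 879.121ms=12/7b +219.78ms=3/7b
5) 1098.901ms=15/7b +439.56ms=6/7b
6) 1538.462ms=3b +769.231ms=3/2b
7) 2307.692ms=9/2b +769.231ms=3/2b
8) 3076.923ms=6b +307.692ms=3/5b
9) 3384.615ms=33/5b +307.692ms=3/5b
10) 3692.308ms=36/5b +307.692ms=3/5b
11) 4000.0ms=39/5b +307.692ms=3/5b
12) 4307.692ms=42/5b +307.692ms=3/5b
13) 4615.385ms=9b +384.615ms=3/4b
14) 5000.0ms=39/4b +384.615ms=3/4b
15) 5384.615ms=21/2b +384.615ms=3/4b
16) 5769.231ms=45/4b +384.615ms=3/4b
Σ=12b of 12 (117bpm 3/8) — PASS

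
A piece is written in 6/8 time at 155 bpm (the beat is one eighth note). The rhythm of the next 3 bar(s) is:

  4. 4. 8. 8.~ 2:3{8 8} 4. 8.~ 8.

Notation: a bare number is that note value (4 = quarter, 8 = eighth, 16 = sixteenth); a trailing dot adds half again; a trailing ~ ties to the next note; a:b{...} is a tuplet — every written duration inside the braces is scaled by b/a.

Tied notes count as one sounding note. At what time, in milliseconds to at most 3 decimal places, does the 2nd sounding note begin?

1. 0.0ms @ 0 + 1161.29ms (3)
2. 1161.29ms @ 3 + 1161.29ms (3)
3. 2322.581ms @ 6 + 580.645ms (3/2)
4. 2903.226ms @ 15/2 + 1161.29ms (3)
5. 4064.516ms @ 21/2 + 580.645ms (3/2)
6. 4645.161ms @ 12 + 1161.29ms (3)
7. 5806.452ms @ 15 + 1161.29ms (3)

note 2 onset = 3b = 1161.29ms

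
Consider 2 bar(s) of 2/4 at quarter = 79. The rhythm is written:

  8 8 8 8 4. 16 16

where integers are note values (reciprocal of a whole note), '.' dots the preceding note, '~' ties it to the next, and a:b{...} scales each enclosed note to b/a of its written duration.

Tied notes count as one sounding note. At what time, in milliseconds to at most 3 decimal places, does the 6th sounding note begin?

note 6 onset = 7/2b = 2658.228ms

1. 0.0ms @ 0 + 379.747ms (1/2)
2. 379.747ms @ 1/2 + 379.747ms (1/2)
3. 759.494ms @ 1 + 379.747ms (1/2)
4. 1139.241ms @ 3/2 + 379.747ms (1/2)
5. 1518.987ms @ 2 + 1139.241ms (3/2)
6. 2658.228ms @ 7/2 + 189.873ms (1/4)
7. 2848.101ms @ 15/4 + 189.873ms (1/4)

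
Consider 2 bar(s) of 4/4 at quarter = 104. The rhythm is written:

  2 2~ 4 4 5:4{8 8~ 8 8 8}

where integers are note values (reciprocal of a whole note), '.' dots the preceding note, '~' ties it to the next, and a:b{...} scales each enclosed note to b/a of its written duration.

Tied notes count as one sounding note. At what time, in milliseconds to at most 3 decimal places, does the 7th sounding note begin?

1. 0.0ms @ 0 + 1153.846ms (2)
2. 1153.846ms @ 2 + 1730.769ms (3)
3. 2884.615ms @ 5 + 576.923ms (1)
4. 3461.538ms @ 6 + 230.769ms (2/5)
5. 3692.308ms @ 32/5 + 461.538ms (4/5)
6. 4153.846ms @ 36/5 + 230.769ms (2/5)
7. 4384.615ms @ 38/5 + 230.769ms (2/5)

note 7 onset = 38/5b = 4384.615ms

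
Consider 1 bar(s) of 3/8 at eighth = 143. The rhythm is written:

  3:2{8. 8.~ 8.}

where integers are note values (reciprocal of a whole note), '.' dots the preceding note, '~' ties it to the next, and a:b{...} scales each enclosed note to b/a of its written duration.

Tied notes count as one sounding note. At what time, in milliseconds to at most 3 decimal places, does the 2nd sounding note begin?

note 2 onset = 1b = 419.58ms

1. 0.0ms @ 0 + 419.58ms (1)
2. 419.58ms @ 1 + 839.161ms (2)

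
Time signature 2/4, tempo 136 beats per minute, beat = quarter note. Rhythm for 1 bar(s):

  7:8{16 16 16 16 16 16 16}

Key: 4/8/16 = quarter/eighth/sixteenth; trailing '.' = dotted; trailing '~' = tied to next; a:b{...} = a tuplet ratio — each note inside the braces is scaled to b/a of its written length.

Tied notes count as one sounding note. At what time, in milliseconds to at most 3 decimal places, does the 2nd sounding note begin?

note 2 onset = 2/7b = 126.05ms

1. 0.0ms @ 0 + 126.05ms (2/7)
2. 126.05ms @ 2/7 + 126.05ms (2/7)
3. 252.101ms @ 4/7 + 126.05ms (2/7)
4. 378.151ms @ 6/7 + 126.05ms (2/7)
5. 504.202ms @ 8/7 + 126.05ms (2/7)
6. 630.252ms @ 10/7 + 126.05ms (2/7)
7. 756.303ms @ 12/7 + 126.05ms (2/7)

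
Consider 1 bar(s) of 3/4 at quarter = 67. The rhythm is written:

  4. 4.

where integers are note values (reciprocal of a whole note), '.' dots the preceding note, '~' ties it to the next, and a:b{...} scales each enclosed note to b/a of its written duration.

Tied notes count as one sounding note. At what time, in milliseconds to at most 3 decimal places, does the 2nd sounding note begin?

1. 0.0ms @ 0 + 1343.284ms (3/2)
2. 1343.284ms @ 3/2 + 1343.284ms (3/2)

note 2 onset = 3/2b = 1343.284ms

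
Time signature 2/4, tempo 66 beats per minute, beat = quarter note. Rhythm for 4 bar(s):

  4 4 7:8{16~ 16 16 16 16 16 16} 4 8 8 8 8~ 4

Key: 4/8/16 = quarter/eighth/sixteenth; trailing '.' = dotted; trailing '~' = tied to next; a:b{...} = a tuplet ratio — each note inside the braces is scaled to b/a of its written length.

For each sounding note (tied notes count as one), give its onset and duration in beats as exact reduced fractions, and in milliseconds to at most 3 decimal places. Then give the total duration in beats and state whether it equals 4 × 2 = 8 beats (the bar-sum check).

1) 0.0ms=0b +909.091ms=1b
2) 909.091ms=1b +909.091ms=1b
3) 1818.182ms=2b +519.481ms=4/7b
4) 2337.662ms=18/7b +259.74ms=2/7b
5) 2597.403ms=20/7b +259.74ms=2/7b
6) 2857.143ms=22/7b +259.74ms=2/7b
7) 3116.883ms=24/7b +259.74ms=2/7b
8) 3376.623ms=26/7b +259.74ms=2/7b
9) 3636.364ms=4b +909.091ms=1b
10) 4545.455ms=5b +454.545ms=1/2b
11) 5000.0ms=11/2b +454.545ms=1/2b
12) 5454.545ms=6b +454.545ms=1/2b
13) 5909.091ms=13/2b +1363.636ms=3/2b
Σ=8b of 8 (66bpm 2/4) — PASS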